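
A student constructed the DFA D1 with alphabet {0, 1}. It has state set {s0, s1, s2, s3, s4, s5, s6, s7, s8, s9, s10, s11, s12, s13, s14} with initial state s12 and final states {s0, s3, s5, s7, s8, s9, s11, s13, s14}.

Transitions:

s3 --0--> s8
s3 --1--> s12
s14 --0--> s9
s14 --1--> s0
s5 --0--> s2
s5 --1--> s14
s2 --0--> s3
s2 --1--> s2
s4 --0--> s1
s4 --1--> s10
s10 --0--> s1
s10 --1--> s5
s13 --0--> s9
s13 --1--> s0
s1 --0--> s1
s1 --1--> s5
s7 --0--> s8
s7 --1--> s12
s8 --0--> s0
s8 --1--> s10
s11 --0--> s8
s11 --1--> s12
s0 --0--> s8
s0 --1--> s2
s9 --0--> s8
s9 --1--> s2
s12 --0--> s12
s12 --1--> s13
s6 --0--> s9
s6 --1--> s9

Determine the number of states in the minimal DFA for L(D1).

First remove the unreachable states {s4,s6,s7,s11}; 11 states remain.
Start with accepting vs non-accepting: {s0,s3,s5,s8,s9,s13,s14} | {s1,s2,s10,s12}.
On input 0, block {s0,s3,s5,s8,s9,s13,s14} splits into {s0,s3,s8,s9,s13,s14} and {s5}.
Split {s0,s3,s8,s9,s13,s14} by δ(·,1) → {s0,s3,s8,s9} and {s13,s14}.
Refine {s1,s2,s10,s12} on symbol 0: members go to different blocks, giving {s1,s10,s12} and {s2}.
On input 1, block {s0,s3,s8,s9} splits into {s0,s9} and {s3,s8}.
Refine {s1,s10,s12} on symbol 1: members go to different blocks, giving {s1,s10} and {s12}.
Split {s3,s8} by δ(·,0) → {s3} and {s8}.
The partition is now stable with 8 blocks: {s0,s9} | {s1,s10} | {s5} | {s13,s14} | {s2} | {s3} | {s12} | {s8}.

8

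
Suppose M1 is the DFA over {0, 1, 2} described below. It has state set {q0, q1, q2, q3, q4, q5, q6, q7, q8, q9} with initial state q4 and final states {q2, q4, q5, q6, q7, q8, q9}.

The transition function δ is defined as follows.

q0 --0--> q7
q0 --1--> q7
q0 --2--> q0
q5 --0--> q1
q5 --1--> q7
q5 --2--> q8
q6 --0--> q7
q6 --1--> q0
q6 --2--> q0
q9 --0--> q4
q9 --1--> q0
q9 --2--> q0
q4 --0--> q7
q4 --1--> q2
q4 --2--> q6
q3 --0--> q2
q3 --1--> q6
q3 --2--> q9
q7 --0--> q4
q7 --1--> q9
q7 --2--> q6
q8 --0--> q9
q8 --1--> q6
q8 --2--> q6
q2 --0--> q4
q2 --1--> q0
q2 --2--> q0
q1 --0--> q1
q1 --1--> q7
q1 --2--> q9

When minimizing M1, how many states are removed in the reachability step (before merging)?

4

BFS from q4 reaches {q0, q2, q4, q6, q7, q9}; the 4 state(s) q1, q3, q5, q8 are never visited.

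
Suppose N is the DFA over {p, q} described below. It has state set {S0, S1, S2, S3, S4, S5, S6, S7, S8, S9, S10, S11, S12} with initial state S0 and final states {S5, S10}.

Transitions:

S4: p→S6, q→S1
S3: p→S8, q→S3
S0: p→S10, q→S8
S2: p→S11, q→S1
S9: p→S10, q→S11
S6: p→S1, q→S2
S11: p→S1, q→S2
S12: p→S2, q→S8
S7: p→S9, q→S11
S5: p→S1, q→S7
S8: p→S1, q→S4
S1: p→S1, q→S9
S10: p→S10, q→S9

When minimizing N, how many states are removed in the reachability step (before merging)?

4

BFS from S0 reaches {S0, S1, S2, S4, S6, S8, S9, S10, S11}; the 4 state(s) S3, S5, S7, S12 are never visited.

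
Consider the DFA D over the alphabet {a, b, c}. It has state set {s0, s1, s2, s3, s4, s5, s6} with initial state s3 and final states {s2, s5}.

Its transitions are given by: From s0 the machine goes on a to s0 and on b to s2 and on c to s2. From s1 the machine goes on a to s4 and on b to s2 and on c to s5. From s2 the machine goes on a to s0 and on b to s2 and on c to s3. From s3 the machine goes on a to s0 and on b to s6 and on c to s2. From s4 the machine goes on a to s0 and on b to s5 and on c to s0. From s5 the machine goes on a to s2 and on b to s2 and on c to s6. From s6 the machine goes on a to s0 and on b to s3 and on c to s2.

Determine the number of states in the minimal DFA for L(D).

3

States {s1,s4,s5} cannot be reached from the start state, so discard them.
Initial partition by acceptance: {s2} | {s0,s3,s6}.
On input b, block {s0,s3,s6} splits into {s3,s6} and {s0}.
No further refinement is possible. Final partition (3 blocks): {s2} | {s3,s6} | {s0}.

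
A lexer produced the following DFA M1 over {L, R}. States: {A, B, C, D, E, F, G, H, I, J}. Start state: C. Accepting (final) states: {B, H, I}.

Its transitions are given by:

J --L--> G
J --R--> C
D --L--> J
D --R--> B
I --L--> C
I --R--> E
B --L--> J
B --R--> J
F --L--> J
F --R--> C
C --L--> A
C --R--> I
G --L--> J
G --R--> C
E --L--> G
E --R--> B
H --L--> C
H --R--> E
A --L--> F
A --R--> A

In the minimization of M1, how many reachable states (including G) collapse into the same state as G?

States {D,H} cannot be reached from the start state, so discard them.
Initial partition by acceptance: {B,I} | {A,C,E,F,G,J}.
Refine {A,C,E,F,G,J} on symbol R: members go to different blocks, giving {A,F,G,J} and {C,E}.
Split {B,I} by δ(·,L) → {B} and {I}.
On input R, block {A,F,G,J} splits into {F,G,J} and {A}.
Refine {C,E} on symbol L: members go to different blocks, giving {C} and {E}.
Stable partition: {B} | {F,G,J} | {C} | {I} | {A} | {E} — 6 equivalence classes.
State G belongs to the block {F,G,J}, which has 3 states.

3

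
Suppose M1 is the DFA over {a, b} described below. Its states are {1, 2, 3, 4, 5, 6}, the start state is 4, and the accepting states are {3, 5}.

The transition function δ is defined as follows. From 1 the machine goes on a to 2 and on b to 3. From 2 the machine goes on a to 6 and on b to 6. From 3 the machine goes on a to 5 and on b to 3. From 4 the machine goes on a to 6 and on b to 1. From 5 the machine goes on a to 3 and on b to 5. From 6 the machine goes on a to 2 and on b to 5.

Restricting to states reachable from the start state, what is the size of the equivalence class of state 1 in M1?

2

All states are reachable from the start state.
P0 = {3,5} | {1,2,4,6}.
Split {1,2,4,6} by δ(·,b) → {1,6} and {2,4}.
No further refinement is possible. Final partition (3 blocks): {3,5} | {1,6} | {2,4}.
The equivalence class containing 1 is {1,6}, of size 2.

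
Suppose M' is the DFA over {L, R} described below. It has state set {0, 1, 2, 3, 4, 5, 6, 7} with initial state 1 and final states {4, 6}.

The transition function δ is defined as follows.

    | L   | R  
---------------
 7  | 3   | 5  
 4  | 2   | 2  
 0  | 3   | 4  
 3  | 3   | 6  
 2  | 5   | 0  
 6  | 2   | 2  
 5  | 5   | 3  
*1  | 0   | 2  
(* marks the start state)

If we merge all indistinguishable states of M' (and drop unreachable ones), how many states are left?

4

First remove the unreachable states {7}; 7 states remain.
P0 = {4,6} | {0,1,2,3,5}.
On input R, block {0,1,2,3,5} splits into {1,2,5} and {0,3}.
Split {1,2,5} by δ(·,L) → {2,5} and {1}.
No further refinement is possible. Final partition (4 blocks): {4,6} | {2,5} | {0,3} | {1}.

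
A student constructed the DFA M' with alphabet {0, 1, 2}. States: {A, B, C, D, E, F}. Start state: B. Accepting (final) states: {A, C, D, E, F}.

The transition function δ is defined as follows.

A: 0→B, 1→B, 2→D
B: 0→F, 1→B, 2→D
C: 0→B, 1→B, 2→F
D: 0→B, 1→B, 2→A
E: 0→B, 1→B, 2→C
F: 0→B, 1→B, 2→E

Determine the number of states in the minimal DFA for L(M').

2

All states are reachable from the start state.
Start with accepting vs non-accepting: {A,C,D,E,F} | {B}.
The partition is now stable with 2 blocks: {A,C,D,E,F} | {B}.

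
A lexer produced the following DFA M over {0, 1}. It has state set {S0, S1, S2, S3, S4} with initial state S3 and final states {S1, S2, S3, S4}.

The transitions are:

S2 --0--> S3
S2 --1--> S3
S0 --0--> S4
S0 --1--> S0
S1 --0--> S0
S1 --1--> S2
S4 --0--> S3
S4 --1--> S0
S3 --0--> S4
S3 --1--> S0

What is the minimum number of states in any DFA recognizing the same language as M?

Reachable states from the start: {S0,S3,S4}. Unreachable: {S1,S2} — drop them.
P0 = {S3,S4} | {S0}.
No further refinement is possible. Final partition (2 blocks): {S3,S4} | {S0}.

2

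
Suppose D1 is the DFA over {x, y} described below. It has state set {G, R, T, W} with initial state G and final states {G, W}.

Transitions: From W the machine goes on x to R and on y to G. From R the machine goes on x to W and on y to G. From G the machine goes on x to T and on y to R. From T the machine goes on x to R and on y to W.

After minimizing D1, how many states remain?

4

Every state is reachable, so we keep all 4.
P0 = {G,W} | {R,T}.
Split {G,W} by δ(·,y) → {W} and {G}.
Refine {R,T} on symbol x: members go to different blocks, giving {R} and {T}.
No further refinement is possible. Final partition (4 blocks): {W} | {R} | {G} | {T}.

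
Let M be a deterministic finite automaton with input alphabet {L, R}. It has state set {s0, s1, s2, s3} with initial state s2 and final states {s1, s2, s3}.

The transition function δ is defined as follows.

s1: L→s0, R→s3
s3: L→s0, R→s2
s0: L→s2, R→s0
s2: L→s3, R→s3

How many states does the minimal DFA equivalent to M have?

States {s1} cannot be reached from the start state, so discard them.
Start with accepting vs non-accepting: {s2,s3} | {s0}.
On input L, block {s2,s3} splits into {s2} and {s3}.
Stable partition: {s2} | {s0} | {s3} — 3 equivalence classes.

3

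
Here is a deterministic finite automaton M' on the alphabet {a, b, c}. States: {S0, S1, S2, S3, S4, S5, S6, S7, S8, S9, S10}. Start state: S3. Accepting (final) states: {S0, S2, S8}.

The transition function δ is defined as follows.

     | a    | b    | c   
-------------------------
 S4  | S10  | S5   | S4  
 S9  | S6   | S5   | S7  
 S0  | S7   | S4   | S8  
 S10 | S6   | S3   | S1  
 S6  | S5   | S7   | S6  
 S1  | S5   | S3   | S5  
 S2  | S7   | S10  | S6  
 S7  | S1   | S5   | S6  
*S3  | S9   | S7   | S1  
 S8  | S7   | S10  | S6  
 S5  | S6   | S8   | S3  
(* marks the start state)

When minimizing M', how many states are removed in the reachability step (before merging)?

3

BFS from S3 reaches {S1, S3, S5, S6, S7, S8, S9, S10}; the 3 state(s) S0, S2, S4 are never visited.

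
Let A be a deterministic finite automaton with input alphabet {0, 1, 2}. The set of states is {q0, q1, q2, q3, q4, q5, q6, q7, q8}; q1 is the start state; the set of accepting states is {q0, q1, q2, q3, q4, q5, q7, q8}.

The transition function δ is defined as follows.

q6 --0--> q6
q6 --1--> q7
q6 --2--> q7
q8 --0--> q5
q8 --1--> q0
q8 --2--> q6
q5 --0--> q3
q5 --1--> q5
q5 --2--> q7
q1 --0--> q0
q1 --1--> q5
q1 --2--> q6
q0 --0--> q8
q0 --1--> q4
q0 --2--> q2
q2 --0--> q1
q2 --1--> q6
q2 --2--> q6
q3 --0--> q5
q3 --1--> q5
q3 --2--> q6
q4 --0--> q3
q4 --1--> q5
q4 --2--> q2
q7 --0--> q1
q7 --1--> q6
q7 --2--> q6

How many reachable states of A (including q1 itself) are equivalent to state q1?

Every state is reachable, so we keep all 9.
Start with accepting vs non-accepting: {q0,q1,q2,q3,q4,q5,q7,q8} | {q6}.
Refine {q0,q1,q2,q3,q4,q5,q7,q8} on symbol 1: members go to different blocks, giving {q0,q1,q3,q4,q5,q8} and {q2,q7}.
On input 2, block {q0,q1,q3,q4,q5,q8} splits into {q0,q4,q5} and {q1,q3,q8}.
Stable partition: {q0,q4,q5} | {q6} | {q2,q7} | {q1,q3,q8} — 4 equivalence classes.
State q1 belongs to the block {q1,q3,q8}, which has 3 states.

3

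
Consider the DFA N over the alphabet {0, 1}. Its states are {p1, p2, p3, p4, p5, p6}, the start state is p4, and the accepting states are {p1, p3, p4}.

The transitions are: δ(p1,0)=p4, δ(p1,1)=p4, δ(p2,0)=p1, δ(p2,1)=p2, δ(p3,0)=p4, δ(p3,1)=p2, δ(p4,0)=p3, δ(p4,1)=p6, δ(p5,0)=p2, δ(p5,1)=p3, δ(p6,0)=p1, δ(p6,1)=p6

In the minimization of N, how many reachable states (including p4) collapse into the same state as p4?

2

First remove the unreachable states {p5}; 5 states remain.
P0 = {p1,p3,p4} | {p2,p6}.
On input 1, block {p1,p3,p4} splits into {p3,p4} and {p1}.
No further refinement is possible. Final partition (3 blocks): {p3,p4} | {p2,p6} | {p1}.
The equivalence class containing p4 is {p3,p4}, of size 2.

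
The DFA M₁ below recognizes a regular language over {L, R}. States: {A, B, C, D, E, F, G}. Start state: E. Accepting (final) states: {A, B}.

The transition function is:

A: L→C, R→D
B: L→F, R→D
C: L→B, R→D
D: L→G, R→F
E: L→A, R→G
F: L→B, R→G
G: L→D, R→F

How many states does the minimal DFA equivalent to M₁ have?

3

Initial partition by acceptance: {A,B} | {C,D,E,F,G}.
On input L, block {C,D,E,F,G} splits into {C,E,F} and {D,G}.
Stable partition: {A,B} | {C,E,F} | {D,G} — 3 equivalence classes.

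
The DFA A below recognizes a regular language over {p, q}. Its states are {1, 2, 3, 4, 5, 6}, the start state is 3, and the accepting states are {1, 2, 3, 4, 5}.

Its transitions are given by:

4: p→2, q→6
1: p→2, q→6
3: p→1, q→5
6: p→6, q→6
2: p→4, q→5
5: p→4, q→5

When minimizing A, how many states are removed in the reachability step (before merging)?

Every one of the 6 states is reachable from 3.

0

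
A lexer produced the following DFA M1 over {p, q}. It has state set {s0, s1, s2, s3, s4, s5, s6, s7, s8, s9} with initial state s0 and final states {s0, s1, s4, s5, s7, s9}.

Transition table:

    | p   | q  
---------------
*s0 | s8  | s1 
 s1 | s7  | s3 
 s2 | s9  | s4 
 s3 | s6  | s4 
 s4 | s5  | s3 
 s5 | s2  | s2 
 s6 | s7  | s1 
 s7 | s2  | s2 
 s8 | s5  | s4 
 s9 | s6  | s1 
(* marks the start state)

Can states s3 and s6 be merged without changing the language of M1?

No

All states are reachable from the start state.
Initial partition by acceptance: {s0,s1,s4,s5,s7,s9} | {s2,s3,s6,s8}.
Split {s0,s1,s4,s5,s7,s9} by δ(·,p) → {s0,s5,s7,s9} and {s1,s4}.
Refine {s0,s5,s7,s9} on symbol q: members go to different blocks, giving {s0,s9} and {s5,s7}.
Split {s2,s3,s6,s8} by δ(·,p) → {s6,s8} and {s2} and {s3}.
Stable partition: {s0,s9} | {s6,s8} | {s1,s4} | {s5,s7} | {s2} | {s3} — 6 equivalence classes.
s3 and s6 end up in different blocks, so they are distinguishable. For instance, the string 'p' is accepted from only s6.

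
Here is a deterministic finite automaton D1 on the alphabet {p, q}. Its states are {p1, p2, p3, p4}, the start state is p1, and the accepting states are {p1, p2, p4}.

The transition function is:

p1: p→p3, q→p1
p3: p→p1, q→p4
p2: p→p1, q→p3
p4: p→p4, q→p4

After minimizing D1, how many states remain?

States {p2} cannot be reached from the start state, so discard them.
Initial partition by acceptance: {p1,p4} | {p3}.
On input p, block {p1,p4} splits into {p1} and {p4}.
The partition is now stable with 3 blocks: {p1} | {p3} | {p4}.

3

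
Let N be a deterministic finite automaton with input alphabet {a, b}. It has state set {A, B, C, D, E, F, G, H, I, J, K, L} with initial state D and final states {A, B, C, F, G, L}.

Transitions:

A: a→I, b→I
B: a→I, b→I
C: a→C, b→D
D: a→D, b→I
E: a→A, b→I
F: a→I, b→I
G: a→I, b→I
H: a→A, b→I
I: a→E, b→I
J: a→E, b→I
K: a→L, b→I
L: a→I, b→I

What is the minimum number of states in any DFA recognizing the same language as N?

4

Reachable states from the start: {A,D,E,I}. Unreachable: {B,C,F,G,H,J,K,L} — drop them.
Start with accepting vs non-accepting: {A} | {D,E,I}.
Split {D,E,I} by δ(·,a) → {D,I} and {E}.
On input a, block {D,I} splits into {D} and {I}.
Stable partition: {A} | {D} | {E} | {I} — 4 equivalence classes.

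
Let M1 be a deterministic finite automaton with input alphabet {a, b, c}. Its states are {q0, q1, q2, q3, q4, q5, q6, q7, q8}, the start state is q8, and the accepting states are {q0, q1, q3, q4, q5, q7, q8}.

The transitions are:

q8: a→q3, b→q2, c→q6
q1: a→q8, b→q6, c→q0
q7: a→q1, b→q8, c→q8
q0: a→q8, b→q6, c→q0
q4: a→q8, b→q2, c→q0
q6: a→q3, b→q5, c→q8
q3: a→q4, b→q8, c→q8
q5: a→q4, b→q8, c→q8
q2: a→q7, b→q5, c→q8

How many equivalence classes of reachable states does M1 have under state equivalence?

4

Start with accepting vs non-accepting: {q0,q1,q3,q4,q5,q7,q8} | {q2,q6}.
On input b, block {q0,q1,q3,q4,q5,q7,q8} splits into {q0,q1,q4,q8} and {q3,q5,q7}.
Refine {q0,q1,q4,q8} on symbol a: members go to different blocks, giving {q0,q1,q4} and {q8}.
The partition is now stable with 4 blocks: {q0,q1,q4} | {q2,q6} | {q3,q5,q7} | {q8}.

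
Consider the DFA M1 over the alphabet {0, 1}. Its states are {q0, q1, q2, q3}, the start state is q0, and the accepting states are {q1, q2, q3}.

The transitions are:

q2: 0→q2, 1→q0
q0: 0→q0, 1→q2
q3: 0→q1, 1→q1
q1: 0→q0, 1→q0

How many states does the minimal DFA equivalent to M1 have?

2

First remove the unreachable states {q1,q3}; 2 states remain.
Initial partition by acceptance: {q2} | {q0}.
Stable partition: {q2} | {q0} — 2 equivalence classes.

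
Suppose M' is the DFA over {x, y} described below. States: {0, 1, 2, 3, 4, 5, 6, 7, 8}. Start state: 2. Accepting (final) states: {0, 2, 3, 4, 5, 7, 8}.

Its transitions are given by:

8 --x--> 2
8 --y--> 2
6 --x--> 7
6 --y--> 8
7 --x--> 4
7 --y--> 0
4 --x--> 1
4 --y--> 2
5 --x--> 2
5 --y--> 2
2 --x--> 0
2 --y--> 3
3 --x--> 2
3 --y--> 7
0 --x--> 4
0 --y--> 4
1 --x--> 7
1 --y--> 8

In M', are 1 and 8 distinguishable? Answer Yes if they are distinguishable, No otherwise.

Yes

States {5,6} cannot be reached from the start state, so discard them.
Initial partition by acceptance: {0,2,3,4,7,8} | {1}.
Refine {0,2,3,4,7,8} on symbol x: members go to different blocks, giving {0,2,3,7,8} and {4}.
On input x, block {0,2,3,7,8} splits into {2,3,8} and {0,7}.
On input x, block {2,3,8} splits into {3,8} and {2}.
On input y, block {3,8} splits into {3} and {8}.
Split {0,7} by δ(·,y) → {0} and {7}.
The partition is now stable with 7 blocks: {3} | {1} | {4} | {0} | {2} | {8} | {7}.
1 and 8 end up in different blocks, so they are distinguishable. For instance, the string 'ε' is accepted from only 8.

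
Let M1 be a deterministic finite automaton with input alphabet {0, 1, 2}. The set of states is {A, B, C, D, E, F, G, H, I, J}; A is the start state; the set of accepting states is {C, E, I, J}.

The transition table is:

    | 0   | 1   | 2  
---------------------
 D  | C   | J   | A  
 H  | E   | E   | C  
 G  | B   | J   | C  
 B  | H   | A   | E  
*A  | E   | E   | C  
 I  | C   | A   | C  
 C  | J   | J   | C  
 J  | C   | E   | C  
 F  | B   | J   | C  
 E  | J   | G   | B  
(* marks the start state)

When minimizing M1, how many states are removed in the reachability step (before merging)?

3

Starting at A and following transitions, the reachable set is {A, B, C, E, G, H, J}. That leaves D, F, I unreachable — 3 in total.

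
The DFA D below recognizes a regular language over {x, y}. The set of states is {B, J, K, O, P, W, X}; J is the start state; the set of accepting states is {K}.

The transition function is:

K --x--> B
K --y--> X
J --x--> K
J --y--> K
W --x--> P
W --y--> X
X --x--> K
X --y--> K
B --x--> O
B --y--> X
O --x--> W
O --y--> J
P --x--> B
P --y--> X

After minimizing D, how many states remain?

3

Initial partition by acceptance: {K} | {B,J,O,P,W,X}.
Refine {B,J,O,P,W,X} on symbol x: members go to different blocks, giving {B,O,P,W} and {J,X}.
No further refinement is possible. Final partition (3 blocks): {K} | {B,O,P,W} | {J,X}.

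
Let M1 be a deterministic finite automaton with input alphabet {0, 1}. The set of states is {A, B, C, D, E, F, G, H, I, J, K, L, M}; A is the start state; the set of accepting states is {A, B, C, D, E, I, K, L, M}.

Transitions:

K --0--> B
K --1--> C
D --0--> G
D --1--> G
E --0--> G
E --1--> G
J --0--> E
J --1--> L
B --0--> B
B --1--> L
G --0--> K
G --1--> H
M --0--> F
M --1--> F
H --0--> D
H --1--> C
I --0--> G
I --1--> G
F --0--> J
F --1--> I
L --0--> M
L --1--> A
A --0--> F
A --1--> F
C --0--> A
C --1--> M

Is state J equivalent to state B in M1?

No

Initial partition by acceptance: {A,B,C,D,E,I,K,L,M} | {F,G,H,J}.
On input 0, block {A,B,C,D,E,I,K,L,M} splits into {A,D,E,I,M} and {B,C,K,L}.
On input 0, block {F,G,H,J} splits into {H,J} and {F} and {G}.
Refine {A,D,E,I,M} on symbol 0: members go to different blocks, giving {D,E,I} and {A,M}.
Split {B,C,K,L} by δ(·,0) → {B,K} and {C,L}.
The partition is now stable with 7 blocks: {D,E,I} | {H,J} | {B,K} | {F} | {G} | {A,M} | {C,L}.
J and B end up in different blocks, so they are distinguishable. For instance, the string 'ε' is accepted from only B.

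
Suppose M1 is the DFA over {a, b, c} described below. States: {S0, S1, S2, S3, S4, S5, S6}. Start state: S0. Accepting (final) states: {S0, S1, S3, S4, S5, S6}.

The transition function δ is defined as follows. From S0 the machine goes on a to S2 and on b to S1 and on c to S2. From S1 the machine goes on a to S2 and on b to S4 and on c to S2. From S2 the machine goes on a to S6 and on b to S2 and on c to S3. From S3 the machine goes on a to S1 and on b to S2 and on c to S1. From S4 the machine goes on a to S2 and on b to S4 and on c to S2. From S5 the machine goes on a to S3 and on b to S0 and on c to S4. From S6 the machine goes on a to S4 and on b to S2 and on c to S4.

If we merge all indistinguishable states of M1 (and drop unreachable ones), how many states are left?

3

First remove the unreachable states {S5}; 6 states remain.
P0 = {S0,S1,S3,S4,S6} | {S2}.
Refine {S0,S1,S3,S4,S6} on symbol a: members go to different blocks, giving {S0,S1,S4} and {S3,S6}.
No further refinement is possible. Final partition (3 blocks): {S0,S1,S4} | {S2} | {S3,S6}.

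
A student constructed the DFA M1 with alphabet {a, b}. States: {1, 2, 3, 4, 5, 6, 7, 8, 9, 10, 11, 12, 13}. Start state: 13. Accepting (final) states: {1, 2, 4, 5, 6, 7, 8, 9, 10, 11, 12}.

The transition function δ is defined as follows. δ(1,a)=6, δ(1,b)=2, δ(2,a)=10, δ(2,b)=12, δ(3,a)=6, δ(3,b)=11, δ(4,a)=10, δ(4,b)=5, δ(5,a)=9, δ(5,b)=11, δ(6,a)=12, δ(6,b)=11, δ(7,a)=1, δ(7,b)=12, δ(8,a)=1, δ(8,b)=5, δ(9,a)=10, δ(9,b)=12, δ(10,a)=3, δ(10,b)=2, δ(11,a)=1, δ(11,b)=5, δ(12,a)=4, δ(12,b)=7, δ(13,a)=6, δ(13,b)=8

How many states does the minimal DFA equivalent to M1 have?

Every state is reachable, so we keep all 13.
Initial partition by acceptance: {1,2,4,5,6,7,8,9,10,11,12} | {3,13}.
On input a, block {1,2,4,5,6,7,8,9,10,11,12} splits into {1,2,4,5,6,7,8,9,11,12} and {10}.
Refine {1,2,4,5,6,7,8,9,11,12} on symbol a: members go to different blocks, giving {1,5,6,7,8,11,12} and {2,4,9}.
Refine {1,5,6,7,8,11,12} on symbol a: members go to different blocks, giving {1,6,7,8,11} and {5,12}.
On input a, block {1,6,7,8,11} splits into {1,7,8,11} and {6}.
Refine {1,7,8,11} on symbol a: members go to different blocks, giving {7,8,11} and {1}.
No further refinement is possible. Final partition (7 blocks): {7,8,11} | {3,13} | {10} | {2,4,9} | {5,12} | {6} | {1}.

7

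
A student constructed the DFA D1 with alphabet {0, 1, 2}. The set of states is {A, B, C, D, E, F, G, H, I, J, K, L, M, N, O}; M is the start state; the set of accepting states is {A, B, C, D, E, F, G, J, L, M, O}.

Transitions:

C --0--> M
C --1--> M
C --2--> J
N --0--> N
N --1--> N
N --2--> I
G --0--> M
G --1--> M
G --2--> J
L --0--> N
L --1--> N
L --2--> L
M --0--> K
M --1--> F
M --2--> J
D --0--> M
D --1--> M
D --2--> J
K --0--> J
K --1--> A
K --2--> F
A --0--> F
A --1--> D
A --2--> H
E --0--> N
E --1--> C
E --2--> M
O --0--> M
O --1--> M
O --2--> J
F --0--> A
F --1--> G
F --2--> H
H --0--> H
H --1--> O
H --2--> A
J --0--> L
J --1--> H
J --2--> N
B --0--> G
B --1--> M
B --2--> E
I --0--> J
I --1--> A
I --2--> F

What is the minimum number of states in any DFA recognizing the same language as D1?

8

Reachable states from the start: {A,D,F,G,H,I,J,K,L,M,N,O}. Unreachable: {B,C,E} — drop them.
Initial partition by acceptance: {A,D,F,G,J,L,M,O} | {H,I,K,N}.
On input 0, block {A,D,F,G,J,L,M,O} splits into {A,D,F,G,J,O} and {L,M}.
Split {A,D,F,G,J,O} by δ(·,0) → {D,G,J,O} and {A,F}.
Split {D,G,J,O} by δ(·,1) → {D,G,O} and {J}.
Refine {H,I,K,N} on symbol 0: members go to different blocks, giving {H,N} and {I,K}.
On input 1, block {H,N} splits into {H} and {N}.
Split {L,M} by δ(·,0) → {L} and {M}.
Stable partition: {D,G,O} | {H} | {L} | {A,F} | {J} | {I,K} | {N} | {M} — 8 equivalence classes.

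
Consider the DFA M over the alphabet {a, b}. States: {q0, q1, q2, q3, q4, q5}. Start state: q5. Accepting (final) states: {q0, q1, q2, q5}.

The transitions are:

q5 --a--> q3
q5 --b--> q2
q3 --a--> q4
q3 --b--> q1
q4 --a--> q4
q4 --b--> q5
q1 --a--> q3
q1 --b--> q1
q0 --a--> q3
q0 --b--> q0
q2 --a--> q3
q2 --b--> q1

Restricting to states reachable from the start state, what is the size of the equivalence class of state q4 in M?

2

States {q0} cannot be reached from the start state, so discard them.
Initial partition by acceptance: {q1,q2,q5} | {q3,q4}.
Stable partition: {q1,q2,q5} | {q3,q4} — 2 equivalence classes.
The equivalence class containing q4 is {q3,q4}, of size 2.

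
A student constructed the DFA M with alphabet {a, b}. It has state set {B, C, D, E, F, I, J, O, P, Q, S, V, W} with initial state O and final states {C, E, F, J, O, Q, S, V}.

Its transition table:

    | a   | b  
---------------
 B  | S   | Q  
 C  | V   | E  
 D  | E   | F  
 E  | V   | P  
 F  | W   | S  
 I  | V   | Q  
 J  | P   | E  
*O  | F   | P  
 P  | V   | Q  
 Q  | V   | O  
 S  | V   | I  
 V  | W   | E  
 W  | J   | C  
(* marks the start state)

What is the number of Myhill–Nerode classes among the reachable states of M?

First remove the unreachable states {B,D}; 11 states remain.
Start with accepting vs non-accepting: {C,E,F,J,O,Q,S,V} | {I,P,W}.
Refine {C,E,F,J,O,Q,S,V} on symbol a: members go to different blocks, giving {C,E,O,Q,S} and {F,J,V}.
Refine {C,E,O,Q,S} on symbol b: members go to different blocks, giving {E,O,S} and {C,Q}.
No further refinement is possible. Final partition (4 blocks): {E,O,S} | {I,P,W} | {F,J,V} | {C,Q}.

4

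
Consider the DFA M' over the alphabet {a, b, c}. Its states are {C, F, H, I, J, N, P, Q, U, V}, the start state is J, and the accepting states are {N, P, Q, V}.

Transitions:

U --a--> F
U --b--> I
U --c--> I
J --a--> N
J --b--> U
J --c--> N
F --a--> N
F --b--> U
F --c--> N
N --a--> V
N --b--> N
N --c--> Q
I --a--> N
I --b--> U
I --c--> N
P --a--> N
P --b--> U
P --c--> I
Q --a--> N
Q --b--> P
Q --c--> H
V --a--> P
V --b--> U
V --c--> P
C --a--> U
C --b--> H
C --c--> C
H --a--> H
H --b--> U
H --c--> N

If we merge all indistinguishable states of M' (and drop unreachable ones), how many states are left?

7

Reachable states from the start: {F,H,I,J,N,P,Q,U,V}. Unreachable: {C} — drop them.
Start with accepting vs non-accepting: {N,P,Q,V} | {F,H,I,J,U}.
Split {N,P,Q,V} by δ(·,b) → {N,Q} and {P,V}.
On input a, block {N,Q} splits into {Q} and {N}.
Refine {F,H,I,J,U} on symbol a: members go to different blocks, giving {F,I,J} and {H,U}.
Refine {P,V} on symbol a: members go to different blocks, giving {P} and {V}.
Split {H,U} by δ(·,a) → {U} and {H}.
The partition is now stable with 7 blocks: {Q} | {F,I,J} | {P} | {N} | {U} | {V} | {H}.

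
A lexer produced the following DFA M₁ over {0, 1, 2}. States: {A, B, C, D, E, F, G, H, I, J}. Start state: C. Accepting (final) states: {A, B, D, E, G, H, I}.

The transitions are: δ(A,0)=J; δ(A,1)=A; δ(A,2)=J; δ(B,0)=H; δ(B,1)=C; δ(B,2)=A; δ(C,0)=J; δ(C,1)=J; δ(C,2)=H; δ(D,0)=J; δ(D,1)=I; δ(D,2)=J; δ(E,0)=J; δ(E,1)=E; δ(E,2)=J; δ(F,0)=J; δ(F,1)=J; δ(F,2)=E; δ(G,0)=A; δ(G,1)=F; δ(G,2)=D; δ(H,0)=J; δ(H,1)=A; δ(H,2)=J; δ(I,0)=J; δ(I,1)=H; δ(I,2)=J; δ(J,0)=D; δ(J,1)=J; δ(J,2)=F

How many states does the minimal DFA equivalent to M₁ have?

3

First remove the unreachable states {B,G}; 8 states remain.
Start with accepting vs non-accepting: {A,D,E,H,I} | {C,F,J}.
Refine {C,F,J} on symbol 0: members go to different blocks, giving {C,F} and {J}.
The partition is now stable with 3 blocks: {A,D,E,H,I} | {C,F} | {J}.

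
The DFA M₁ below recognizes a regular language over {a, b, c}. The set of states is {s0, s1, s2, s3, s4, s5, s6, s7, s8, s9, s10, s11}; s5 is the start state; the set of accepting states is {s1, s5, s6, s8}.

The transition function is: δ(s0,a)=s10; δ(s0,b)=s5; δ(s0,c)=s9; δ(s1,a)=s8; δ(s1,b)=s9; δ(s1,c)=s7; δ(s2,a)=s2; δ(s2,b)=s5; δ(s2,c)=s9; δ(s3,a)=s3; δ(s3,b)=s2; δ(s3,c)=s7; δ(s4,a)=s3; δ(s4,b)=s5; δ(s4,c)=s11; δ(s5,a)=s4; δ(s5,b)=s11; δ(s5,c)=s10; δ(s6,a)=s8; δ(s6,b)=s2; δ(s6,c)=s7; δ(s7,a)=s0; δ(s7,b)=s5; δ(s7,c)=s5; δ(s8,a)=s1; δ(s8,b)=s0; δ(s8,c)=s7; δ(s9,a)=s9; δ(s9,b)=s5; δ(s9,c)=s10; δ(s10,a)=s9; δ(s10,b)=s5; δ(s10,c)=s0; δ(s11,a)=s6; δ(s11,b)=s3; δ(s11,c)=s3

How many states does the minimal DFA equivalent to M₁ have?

Initial partition by acceptance: {s1,s5,s6,s8} | {s0,s2,s3,s4,s7,s9,s10,s11}.
Refine {s1,s5,s6,s8} on symbol a: members go to different blocks, giving {s1,s6,s8} and {s5}.
Split {s0,s2,s3,s4,s7,s9,s10,s11} by δ(·,a) → {s0,s2,s3,s4,s7,s9,s10} and {s11}.
Split {s0,s2,s3,s4,s7,s9,s10} by δ(·,b) → {s0,s2,s4,s7,s9,s10} and {s3}.
On input a, block {s0,s2,s4,s7,s9,s10} splits into {s0,s2,s7,s9,s10} and {s4}.
Split {s0,s2,s7,s9,s10} by δ(·,c) → {s0,s2,s9,s10} and {s7}.
The partition is now stable with 7 blocks: {s1,s6,s8} | {s0,s2,s9,s10} | {s5} | {s11} | {s3} | {s4} | {s7}.

7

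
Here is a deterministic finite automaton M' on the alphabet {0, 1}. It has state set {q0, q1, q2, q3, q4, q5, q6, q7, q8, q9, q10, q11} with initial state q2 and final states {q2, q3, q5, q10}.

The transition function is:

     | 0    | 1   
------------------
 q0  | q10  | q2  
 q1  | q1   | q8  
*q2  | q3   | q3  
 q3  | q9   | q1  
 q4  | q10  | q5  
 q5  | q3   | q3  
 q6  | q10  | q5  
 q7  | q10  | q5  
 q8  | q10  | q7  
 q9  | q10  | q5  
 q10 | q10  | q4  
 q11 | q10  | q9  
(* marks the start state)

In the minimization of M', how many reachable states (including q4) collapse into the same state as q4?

Reachable states from the start: {q1,q2,q3,q4,q5,q7,q8,q9,q10}. Unreachable: {q0,q6,q11} — drop them.
Start with accepting vs non-accepting: {q2,q3,q5,q10} | {q1,q4,q7,q8,q9}.
On input 0, block {q2,q3,q5,q10} splits into {q2,q5,q10} and {q3}.
Refine {q2,q5,q10} on symbol 0: members go to different blocks, giving {q2,q5} and {q10}.
On input 0, block {q1,q4,q7,q8,q9} splits into {q4,q7,q8,q9} and {q1}.
Split {q4,q7,q8,q9} by δ(·,1) → {q4,q7,q9} and {q8}.
No further refinement is possible. Final partition (6 blocks): {q2,q5} | {q4,q7,q9} | {q3} | {q10} | {q1} | {q8}.
The equivalence class containing q4 is {q4,q7,q9}, of size 3.

3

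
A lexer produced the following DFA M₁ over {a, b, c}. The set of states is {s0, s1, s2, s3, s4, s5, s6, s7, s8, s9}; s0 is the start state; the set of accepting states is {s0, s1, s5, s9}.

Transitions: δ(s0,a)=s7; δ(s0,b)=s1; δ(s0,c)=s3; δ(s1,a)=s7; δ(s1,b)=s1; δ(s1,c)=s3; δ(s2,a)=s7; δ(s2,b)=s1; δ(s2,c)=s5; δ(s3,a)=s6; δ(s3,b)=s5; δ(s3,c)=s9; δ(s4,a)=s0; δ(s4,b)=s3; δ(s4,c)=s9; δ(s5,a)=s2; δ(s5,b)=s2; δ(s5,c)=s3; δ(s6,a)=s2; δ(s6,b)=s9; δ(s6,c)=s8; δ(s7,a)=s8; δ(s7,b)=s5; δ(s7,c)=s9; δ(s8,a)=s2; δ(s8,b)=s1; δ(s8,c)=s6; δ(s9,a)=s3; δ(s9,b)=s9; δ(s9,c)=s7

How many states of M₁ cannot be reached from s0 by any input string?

1

Starting at s0 and following transitions, the reachable set is {s0, s1, s2, s3, s5, s6, s7, s8, s9}. That leaves s4 unreachable — 1 in total.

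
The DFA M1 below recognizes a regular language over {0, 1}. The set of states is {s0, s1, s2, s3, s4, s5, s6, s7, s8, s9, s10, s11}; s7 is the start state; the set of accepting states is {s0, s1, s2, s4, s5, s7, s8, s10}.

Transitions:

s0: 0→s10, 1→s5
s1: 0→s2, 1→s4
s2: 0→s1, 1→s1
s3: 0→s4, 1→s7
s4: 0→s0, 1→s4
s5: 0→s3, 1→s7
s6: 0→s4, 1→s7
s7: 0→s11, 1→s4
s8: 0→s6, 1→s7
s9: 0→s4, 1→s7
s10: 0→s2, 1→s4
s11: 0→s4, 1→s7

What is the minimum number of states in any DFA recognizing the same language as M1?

Reachable states from the start: {s0,s1,s2,s3,s4,s5,s7,s10,s11}. Unreachable: {s6,s8,s9} — drop them.
P0 = {s0,s1,s2,s4,s5,s7,s10} | {s3,s11}.
On input 0, block {s0,s1,s2,s4,s5,s7,s10} splits into {s0,s1,s2,s4,s10} and {s5,s7}.
Split {s0,s1,s2,s4,s10} by δ(·,1) → {s1,s2,s4,s10} and {s0}.
Refine {s1,s2,s4,s10} on symbol 0: members go to different blocks, giving {s1,s2,s10} and {s4}.
Refine {s1,s2,s10} on symbol 1: members go to different blocks, giving {s1,s10} and {s2}.
Refine {s5,s7} on symbol 1: members go to different blocks, giving {s5} and {s7}.
No further refinement is possible. Final partition (7 blocks): {s1,s10} | {s3,s11} | {s5} | {s0} | {s4} | {s2} | {s7}.

7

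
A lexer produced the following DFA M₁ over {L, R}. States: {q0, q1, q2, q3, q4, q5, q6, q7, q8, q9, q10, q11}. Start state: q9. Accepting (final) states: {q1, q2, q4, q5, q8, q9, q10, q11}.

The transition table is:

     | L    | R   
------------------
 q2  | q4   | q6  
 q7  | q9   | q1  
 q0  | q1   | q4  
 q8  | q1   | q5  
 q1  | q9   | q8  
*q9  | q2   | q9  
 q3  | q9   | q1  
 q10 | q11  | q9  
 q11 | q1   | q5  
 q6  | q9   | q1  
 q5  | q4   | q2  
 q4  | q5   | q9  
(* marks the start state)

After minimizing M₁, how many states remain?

States {q0,q3,q7,q10,q11} cannot be reached from the start state, so discard them.
P0 = {q1,q2,q4,q5,q8,q9} | {q6}.
Split {q1,q2,q4,q5,q8,q9} by δ(·,R) → {q1,q4,q5,q8,q9} and {q2}.
Split {q1,q4,q5,q8,q9} by δ(·,L) → {q1,q4,q5,q8} and {q9}.
On input L, block {q1,q4,q5,q8} splits into {q4,q5,q8} and {q1}.
Refine {q4,q5,q8} on symbol L: members go to different blocks, giving {q4,q5} and {q8}.
Split {q4,q5} by δ(·,R) → {q4} and {q5}.
The partition is now stable with 7 blocks: {q4} | {q6} | {q2} | {q9} | {q1} | {q8} | {q5}.

7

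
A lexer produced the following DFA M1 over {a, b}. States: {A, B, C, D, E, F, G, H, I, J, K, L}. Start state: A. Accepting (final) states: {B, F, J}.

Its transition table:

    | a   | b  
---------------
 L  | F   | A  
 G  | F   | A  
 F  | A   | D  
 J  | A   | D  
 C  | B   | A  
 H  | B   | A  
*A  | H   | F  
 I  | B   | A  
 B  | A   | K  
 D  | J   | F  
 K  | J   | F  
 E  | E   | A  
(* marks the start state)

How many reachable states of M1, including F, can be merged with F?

Reachable states from the start: {A,B,D,F,H,J,K}. Unreachable: {C,E,G,I,L} — drop them.
P0 = {B,F,J} | {A,D,H,K}.
Split {A,D,H,K} by δ(·,a) → {D,H,K} and {A}.
On input b, block {D,H,K} splits into {D,K} and {H}.
The partition is now stable with 4 blocks: {B,F,J} | {D,K} | {A} | {H}.
State F belongs to the block {B,F,J}, which has 3 states.

3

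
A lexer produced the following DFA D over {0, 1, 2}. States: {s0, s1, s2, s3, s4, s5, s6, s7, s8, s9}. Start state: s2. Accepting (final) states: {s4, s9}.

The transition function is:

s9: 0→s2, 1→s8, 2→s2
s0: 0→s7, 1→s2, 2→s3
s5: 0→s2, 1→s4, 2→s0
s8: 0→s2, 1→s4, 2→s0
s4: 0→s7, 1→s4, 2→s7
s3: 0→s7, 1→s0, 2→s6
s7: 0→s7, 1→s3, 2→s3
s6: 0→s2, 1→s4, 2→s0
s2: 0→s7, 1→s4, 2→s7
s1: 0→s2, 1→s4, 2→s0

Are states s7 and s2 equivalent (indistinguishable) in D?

Reachable states from the start: {s0,s2,s3,s4,s6,s7}. Unreachable: {s1,s5,s8,s9} — drop them.
Start with accepting vs non-accepting: {s4} | {s0,s2,s3,s6,s7}.
Split {s0,s2,s3,s6,s7} by δ(·,1) → {s0,s3,s7} and {s2,s6}.
Split {s0,s3,s7} by δ(·,1) → {s3,s7} and {s0}.
On input 1, block {s3,s7} splits into {s3} and {s7}.
On input 0, block {s2,s6} splits into {s2} and {s6}.
Stable partition: {s4} | {s3} | {s2} | {s0} | {s7} | {s6} — 6 equivalence classes.
s7 and s2 end up in different blocks, so they are distinguishable. For instance, the string '1' is accepted from only s2.

No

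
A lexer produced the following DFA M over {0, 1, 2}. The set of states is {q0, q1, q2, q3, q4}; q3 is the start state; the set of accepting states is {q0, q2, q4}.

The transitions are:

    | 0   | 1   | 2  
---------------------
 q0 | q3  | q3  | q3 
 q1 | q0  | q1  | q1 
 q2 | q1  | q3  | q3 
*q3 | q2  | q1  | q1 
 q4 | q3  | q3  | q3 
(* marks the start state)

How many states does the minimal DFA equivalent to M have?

2

Reachable states from the start: {q0,q1,q2,q3}. Unreachable: {q4} — drop them.
Start with accepting vs non-accepting: {q0,q2} | {q1,q3}.
No further refinement is possible. Final partition (2 blocks): {q0,q2} | {q1,q3}.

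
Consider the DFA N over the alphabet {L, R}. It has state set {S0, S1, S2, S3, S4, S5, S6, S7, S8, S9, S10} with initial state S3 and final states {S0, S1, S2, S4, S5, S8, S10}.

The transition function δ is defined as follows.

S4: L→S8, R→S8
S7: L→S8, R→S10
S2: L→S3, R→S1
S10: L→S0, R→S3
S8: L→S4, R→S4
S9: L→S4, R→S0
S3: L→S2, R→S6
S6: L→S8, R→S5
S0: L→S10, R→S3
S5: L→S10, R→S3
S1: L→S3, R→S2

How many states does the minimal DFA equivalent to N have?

5

States {S7,S9} cannot be reached from the start state, so discard them.
Initial partition by acceptance: {S0,S1,S2,S4,S5,S8,S10} | {S3,S6}.
On input L, block {S0,S1,S2,S4,S5,S8,S10} splits into {S0,S4,S5,S8,S10} and {S1,S2}.
Refine {S0,S4,S5,S8,S10} on symbol R: members go to different blocks, giving {S0,S5,S10} and {S4,S8}.
Split {S3,S6} by δ(·,L) → {S3} and {S6}.
Stable partition: {S0,S5,S10} | {S3} | {S1,S2} | {S4,S8} | {S6} — 5 equivalence classes.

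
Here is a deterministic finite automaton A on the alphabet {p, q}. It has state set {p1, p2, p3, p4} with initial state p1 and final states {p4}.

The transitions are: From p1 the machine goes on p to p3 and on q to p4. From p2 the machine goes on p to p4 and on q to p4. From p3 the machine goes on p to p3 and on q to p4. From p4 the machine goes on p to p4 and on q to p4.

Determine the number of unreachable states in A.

BFS from p1 reaches {p1, p3, p4}; the 1 state(s) p2 are never visited.

1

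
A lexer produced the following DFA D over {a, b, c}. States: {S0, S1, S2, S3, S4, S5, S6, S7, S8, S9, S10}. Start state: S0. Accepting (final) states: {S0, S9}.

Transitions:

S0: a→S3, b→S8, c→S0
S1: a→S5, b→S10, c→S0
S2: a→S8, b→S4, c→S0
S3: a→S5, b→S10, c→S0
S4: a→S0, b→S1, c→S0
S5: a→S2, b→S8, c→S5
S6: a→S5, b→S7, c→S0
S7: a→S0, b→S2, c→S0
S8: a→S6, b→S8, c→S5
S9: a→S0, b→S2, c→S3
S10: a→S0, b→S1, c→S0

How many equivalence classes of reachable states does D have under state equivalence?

4

States {S9} cannot be reached from the start state, so discard them.
P0 = {S0} | {S1,S2,S3,S4,S5,S6,S7,S8,S10}.
Split {S1,S2,S3,S4,S5,S6,S7,S8,S10} by δ(·,a) → {S1,S2,S3,S5,S6,S8} and {S4,S7,S10}.
Refine {S1,S2,S3,S5,S6,S8} on symbol b: members go to different blocks, giving {S1,S2,S3,S6} and {S5,S8}.
Stable partition: {S0} | {S1,S2,S3,S6} | {S4,S7,S10} | {S5,S8} — 4 equivalence classes.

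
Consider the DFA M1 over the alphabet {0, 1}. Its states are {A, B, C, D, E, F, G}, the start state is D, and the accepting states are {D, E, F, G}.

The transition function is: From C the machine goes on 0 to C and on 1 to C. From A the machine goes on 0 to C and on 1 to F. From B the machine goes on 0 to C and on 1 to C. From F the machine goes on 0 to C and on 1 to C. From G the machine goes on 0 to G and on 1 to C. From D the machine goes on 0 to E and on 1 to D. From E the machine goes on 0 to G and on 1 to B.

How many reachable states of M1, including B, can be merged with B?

2

First remove the unreachable states {A,F}; 5 states remain.
Initial partition by acceptance: {D,E,G} | {B,C}.
Refine {D,E,G} on symbol 1: members go to different blocks, giving {E,G} and {D}.
The partition is now stable with 3 blocks: {E,G} | {B,C} | {D}.
State B belongs to the block {B,C}, which has 2 states.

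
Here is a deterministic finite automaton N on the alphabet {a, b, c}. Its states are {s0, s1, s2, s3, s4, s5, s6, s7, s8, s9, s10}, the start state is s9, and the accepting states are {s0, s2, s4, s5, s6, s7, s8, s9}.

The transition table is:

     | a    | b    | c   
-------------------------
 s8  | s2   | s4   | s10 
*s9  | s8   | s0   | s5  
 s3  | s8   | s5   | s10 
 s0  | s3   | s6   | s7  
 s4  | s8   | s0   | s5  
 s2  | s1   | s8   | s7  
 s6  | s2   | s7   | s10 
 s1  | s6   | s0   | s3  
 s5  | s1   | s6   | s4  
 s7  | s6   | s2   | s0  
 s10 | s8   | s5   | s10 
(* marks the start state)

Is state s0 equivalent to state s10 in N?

All states are reachable from the start state.
Start with accepting vs non-accepting: {s0,s2,s4,s5,s6,s7,s8,s9} | {s1,s3,s10}.
Refine {s0,s2,s4,s5,s6,s7,s8,s9} on symbol a: members go to different blocks, giving {s4,s6,s7,s8,s9} and {s0,s2,s5}.
Split {s4,s6,s7,s8,s9} by δ(·,a) → {s4,s7,s9} and {s6,s8}.
No further refinement is possible. Final partition (4 blocks): {s4,s7,s9} | {s1,s3,s10} | {s0,s2,s5} | {s6,s8}.
s0 and s10 end up in different blocks, so they are distinguishable. For instance, the string 'ε' is accepted from only s0.

No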